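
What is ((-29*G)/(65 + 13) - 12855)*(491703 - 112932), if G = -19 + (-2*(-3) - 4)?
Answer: -126534386629/26 ≈ -4.8667e+9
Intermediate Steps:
G = -17 (G = -19 + (6 - 4) = -19 + 2 = -17)
((-29*G)/(65 + 13) - 12855)*(491703 - 112932) = ((-29*(-17))/(65 + 13) - 12855)*(491703 - 112932) = (493/78 - 12855)*378771 = -1002197/78*378771 = -126534386629/26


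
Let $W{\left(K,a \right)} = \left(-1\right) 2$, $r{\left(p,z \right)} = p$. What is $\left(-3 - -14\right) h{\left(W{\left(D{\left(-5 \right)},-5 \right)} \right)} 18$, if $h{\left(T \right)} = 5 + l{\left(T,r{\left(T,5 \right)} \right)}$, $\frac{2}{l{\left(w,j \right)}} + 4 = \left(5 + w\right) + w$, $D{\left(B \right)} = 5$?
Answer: $858$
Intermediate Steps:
$W{\left(K,a \right)} = -2$
$l{\left(w,j \right)} = \frac{2}{1 + 2 w}$ ($l{\left(w,j \right)} = \frac{2}{-4 + \left(\left(5 + w\right) + w\right)} = \frac{2}{-4 + \left(5 + 2 w\right)} = \frac{2}{1 + 2 w}$)
$h{\left(T \right)} = 5 + \frac{2}{1 + 2 T}$
$\left(-3 - -14\right) h{\left(W{\left(D{\left(-5 \right)},-5 \right)} \right)} 18 = \left(-3 - -14\right) \frac{7 + 10 \left(-2\right)}{1 + 2 \left(-2\right)} 18 = \left(-3 + 14\right) \frac{7 - 20}{1 - 4} \cdot 18 = 11 \frac{1}{-3} \left(-13\right) 18 = 11 \left(\left(- \frac{1}{3}\right) \left(-13\right)\right) 18 = 11 \cdot \frac{13}{3} \cdot 18 = \frac{143}{3} \cdot 18 = 858$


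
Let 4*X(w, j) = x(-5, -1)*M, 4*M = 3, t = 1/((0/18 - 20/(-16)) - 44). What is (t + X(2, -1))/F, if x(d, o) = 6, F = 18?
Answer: 1507/24624 ≈ 0.061200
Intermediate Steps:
t = -4/171 (t = 1/((0*(1/18) - 20*(-1/16)) - 44) = 1/((0 + 5/4) - 44) = 1/(5/4 - 44) = 1/(-171/4) = -4/171 ≈ -0.023392)
M = 3/4 (M = (1/4)*3 = 3/4 ≈ 0.75000)
X(w, j) = 9/8 (X(w, j) = (6*(3/4))/4 = (1/4)*(9/2) = 9/8)
(t + X(2, -1))/F = (-4/171 + 9/8)/18 = (1/18)*(1507/1368) = 1507/24624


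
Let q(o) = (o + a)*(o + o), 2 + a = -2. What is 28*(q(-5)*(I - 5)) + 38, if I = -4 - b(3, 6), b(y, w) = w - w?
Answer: -22642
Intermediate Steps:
b(y, w) = 0
a = -4 (a = -2 - 2 = -4)
q(o) = 2*o*(-4 + o) (q(o) = (o - 4)*(o + o) = (-4 + o)*(2*o) = 2*o*(-4 + o))
I = -4 (I = -4 - 1*0 = -4 + 0 = -4)
28*(q(-5)*(I - 5)) + 38 = 28*((2*(-5)*(-4 - 5))*(-4 - 5)) + 38 = 28*((2*(-5)*(-9))*(-9)) + 38 = 28*(90*(-9)) + 38 = 28*(-810) + 38 = -22680 + 38 = -22642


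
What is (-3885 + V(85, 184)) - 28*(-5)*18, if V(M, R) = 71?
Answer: -1294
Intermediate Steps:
(-3885 + V(85, 184)) - 28*(-5)*18 = (-3885 + 71) - 28*(-5)*18 = -3814 + 140*18 = -3814 + 2520 = -1294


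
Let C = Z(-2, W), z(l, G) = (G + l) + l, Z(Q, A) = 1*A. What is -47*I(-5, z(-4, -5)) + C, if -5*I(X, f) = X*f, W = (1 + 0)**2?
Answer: 612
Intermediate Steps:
W = 1 (W = 1**2 = 1)
Z(Q, A) = A
z(l, G) = G + 2*l
C = 1
I(X, f) = -X*f/5
-47*I(-5, z(-4, -5)) + C = -(-47)*(-5)*(-5 + 2*(-4))/5 + 1 = -(-47)*(-5)*(-5 - 8)/5 + 1 = -(-47)*(-5)*(-13)/5 + 1 = -47*(-13) + 1 = 611 + 1 = 612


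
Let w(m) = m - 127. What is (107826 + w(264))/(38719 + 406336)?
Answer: 107963/445055 ≈ 0.24258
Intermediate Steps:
w(m) = -127 + m
(107826 + w(264))/(38719 + 406336) = (107826 + (-127 + 264))/(38719 + 406336) = (107826 + 137)/445055 = 107963*(1/445055) = 107963/445055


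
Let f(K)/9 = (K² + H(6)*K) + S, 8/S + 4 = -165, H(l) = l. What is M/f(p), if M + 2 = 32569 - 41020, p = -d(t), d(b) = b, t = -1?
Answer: -1428557/10575 ≈ -135.09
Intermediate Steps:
S = -8/169 (S = 8/(-4 - 165) = 8/(-169) = 8*(-1/169) = -8/169 ≈ -0.047337)
p = 1 (p = -1*(-1) = 1)
M = -8453 (M = -2 + (32569 - 41020) = -2 - 8451 = -8453)
f(K) = -72/169 + 9*K² + 54*K (f(K) = 9*((K² + 6*K) - 8/169) = 9*(-8/169 + K² + 6*K) = -72/169 + 9*K² + 54*K)
M/f(p) = -8453/(-72/169 + 9*1² + 54*1) = -8453/(-72/169 + 9*1 + 54) = -8453/(-72/169 + 9 + 54) = -8453/10575/169 = -8453*169/10575 = -1428557/10575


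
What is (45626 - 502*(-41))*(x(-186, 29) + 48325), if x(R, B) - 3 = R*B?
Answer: 2842574272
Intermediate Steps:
x(R, B) = 3 + B*R (x(R, B) = 3 + R*B = 3 + B*R)
(45626 - 502*(-41))*(x(-186, 29) + 48325) = (45626 - 502*(-41))*((3 + 29*(-186)) + 48325) = (45626 + 20582)*((3 - 5394) + 48325) = 66208*(-5391 + 48325) = 66208*42934 = 2842574272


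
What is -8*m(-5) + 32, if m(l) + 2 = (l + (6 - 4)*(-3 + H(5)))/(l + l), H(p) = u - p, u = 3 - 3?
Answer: 156/5 ≈ 31.200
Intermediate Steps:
u = 0
H(p) = -p (H(p) = 0 - p = -p)
m(l) = -2 + (-16 + l)/(2*l) (m(l) = -2 + (l + (6 - 4)*(-3 - 1*5))/(l + l) = -2 + (l + 2*(-3 - 5))/((2*l)) = -2 + (l + 2*(-8))*(1/(2*l)) = -2 + (l - 16)*(1/(2*l)) = -2 + (-16 + l)*(1/(2*l)) = -2 + (-16 + l)/(2*l))
-8*m(-5) + 32 = -8*(-3/2 - 8/(-5)) + 32 = -8*(-3/2 - 8*(-1/5)) + 32 = -8*(-3/2 + 8/5) + 32 = -8*1/10 + 32 = -4/5 + 32 = 156/5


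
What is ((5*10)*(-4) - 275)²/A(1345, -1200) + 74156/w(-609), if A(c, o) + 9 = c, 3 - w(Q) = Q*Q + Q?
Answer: 83442870709/494679384 ≈ 168.68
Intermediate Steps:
w(Q) = 3 - Q - Q² (w(Q) = 3 - (Q*Q + Q) = 3 - (Q² + Q) = 3 - (Q + Q²) = 3 + (-Q - Q²) = 3 - Q - Q²)
A(c, o) = -9 + c
((5*10)*(-4) - 275)²/A(1345, -1200) + 74156/w(-609) = ((5*10)*(-4) - 275)²/(-9 + 1345) + 74156/(3 - 1*(-609) - 1*(-609)²) = (50*(-4) - 275)²/1336 + 74156/(3 + 609 - 1*370881) = (-200 - 275)²*(1/1336) + 74156/(3 + 609 - 370881) = (-475)²*(1/1336) + 74156/(-370269) = 225625*(1/1336) + 74156*(-1/370269) = 225625/1336 - 74156/370269 = 83442870709/494679384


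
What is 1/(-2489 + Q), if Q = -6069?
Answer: -1/8558 ≈ -0.00011685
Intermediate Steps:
1/(-2489 + Q) = 1/(-2489 - 6069) = 1/(-8558) = -1/8558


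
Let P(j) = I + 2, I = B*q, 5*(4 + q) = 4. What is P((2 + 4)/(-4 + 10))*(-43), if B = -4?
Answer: -3182/5 ≈ -636.40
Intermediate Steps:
q = -16/5 (q = -4 + (1/5)*4 = -4 + 4/5 = -16/5 ≈ -3.2000)
I = 64/5 (I = -4*(-16/5) = 64/5 ≈ 12.800)
P(j) = 74/5 (P(j) = 64/5 + 2 = 74/5)
P((2 + 4)/(-4 + 10))*(-43) = (74/5)*(-43) = -3182/5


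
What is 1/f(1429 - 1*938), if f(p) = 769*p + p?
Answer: 1/378070 ≈ 2.6450e-6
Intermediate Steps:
f(p) = 770*p
1/f(1429 - 1*938) = 1/(770*(1429 - 1*938)) = 1/(770*(1429 - 938)) = 1/(770*491) = 1/378070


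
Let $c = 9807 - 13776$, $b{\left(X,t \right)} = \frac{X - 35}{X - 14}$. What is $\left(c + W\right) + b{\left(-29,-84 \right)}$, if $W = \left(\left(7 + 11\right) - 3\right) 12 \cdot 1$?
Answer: $- \frac{162863}{43} \approx -3787.5$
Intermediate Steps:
$b{\left(X,t \right)} = \frac{-35 + X}{-14 + X}$
$W = 180$ ($W = \left(18 - 3\right) 12 \cdot 1 = 15 \cdot 12 \cdot 1 = 180 \cdot 1 = 180$)
$c = -3969$ ($c = 9807 - 13776 = -3969$)
$\left(c + W\right) + b{\left(-29,-84 \right)} = \left(-3969 + 180\right) + \frac{-35 - 29}{-14 - 29} = -3789 + \frac{1}{-43} \left(-64\right) = -3789 - - \frac{64}{43} = -3789 + \frac{64}{43} = - \frac{162863}{43}$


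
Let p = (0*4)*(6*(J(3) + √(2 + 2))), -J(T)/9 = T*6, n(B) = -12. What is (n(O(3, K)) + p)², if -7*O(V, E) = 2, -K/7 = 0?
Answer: 144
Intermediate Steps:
K = 0 (K = -7*0 = 0)
O(V, E) = -2/7 (O(V, E) = -⅐*2 = -2/7)
J(T) = -54*T (J(T) = -9*T*6 = -54*T)
p = 0 (p = (0*4)*(6*(-54*3 + √(2 + 2))) = 0*(6*(-162 + √4)) = 0*(6*(-162 + 2)) = 0*(6*(-160)) = 0*(-960) = 0)
(n(O(3, K)) + p)² = (-12 + 0)² = (-12)² = 144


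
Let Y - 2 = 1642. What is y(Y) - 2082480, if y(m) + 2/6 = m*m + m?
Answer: 1865699/3 ≈ 6.2190e+5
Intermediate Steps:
Y = 1644 (Y = 2 + 1642 = 1644)
y(m) = -⅓ + m + m² (y(m) = -⅓ + (m*m + m) = -⅓ + (m² + m) = -⅓ + (m + m²) = -⅓ + m + m²)
y(Y) - 2082480 = (-⅓ + 1644 + 1644²) - 2082480 = (-⅓ + 1644 + 2702736) - 2082480 = 8113139/3 - 2082480 = 1865699/3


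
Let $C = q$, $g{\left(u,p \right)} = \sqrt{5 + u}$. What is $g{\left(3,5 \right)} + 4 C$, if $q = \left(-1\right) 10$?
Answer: $-40 + 2 \sqrt{2} \approx -37.172$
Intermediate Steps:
$q = -10$
$C = -10$
$g{\left(3,5 \right)} + 4 C = \sqrt{5 + 3} + 4 \left(-10\right) = \sqrt{8} - 40 = 2 \sqrt{2} - 40 = -40 + 2 \sqrt{2}$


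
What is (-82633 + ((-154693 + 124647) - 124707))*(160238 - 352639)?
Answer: 45673303786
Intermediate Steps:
(-82633 + ((-154693 + 124647) - 124707))*(160238 - 352639) = (-82633 + (-30046 - 124707))*(-192401) = (-82633 - 154753)*(-192401) = -237386*(-192401) = 45673303786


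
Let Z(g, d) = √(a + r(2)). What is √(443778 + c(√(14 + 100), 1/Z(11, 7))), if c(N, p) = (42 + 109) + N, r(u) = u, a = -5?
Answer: √(443929 + √114) ≈ 666.29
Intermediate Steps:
Z(g, d) = I*√3 (Z(g, d) = √(-5 + 2) = √(-3) = I*√3)
c(N, p) = 151 + N
√(443778 + c(√(14 + 100), 1/Z(11, 7))) = √(443778 + (151 + √(14 + 100))) = √(443778 + (151 + √114)) = √(443929 + √114)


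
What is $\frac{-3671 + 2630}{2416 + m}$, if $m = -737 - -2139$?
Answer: $- \frac{1041}{3818} \approx -0.27266$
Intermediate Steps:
$m = 1402$ ($m = -737 + 2139 = 1402$)
$\frac{-3671 + 2630}{2416 + m} = \frac{-3671 + 2630}{2416 + 1402} = - \frac{1041}{3818}$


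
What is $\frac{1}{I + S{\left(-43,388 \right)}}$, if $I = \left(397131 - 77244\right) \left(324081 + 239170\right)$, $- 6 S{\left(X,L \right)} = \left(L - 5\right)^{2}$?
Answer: $\frac{6}{1081059889133} \approx 5.5501 \cdot 10^{-12}$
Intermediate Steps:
$S{\left(X,L \right)} = - \frac{\left(-5 + L\right)^{2}}{6}$ ($S{\left(X,L \right)} = - \frac{\left(L - 5\right)^{2}}{6} = - \frac{\left(-5 + L\right)^{2}}{6}$)
$I = 180176672637$ ($I = 319887 \cdot 563251 = 180176672637$)
$\frac{1}{I + S{\left(-43,388 \right)}} = \frac{1}{180176672637 - \frac{\left(-5 + 388\right)^{2}}{6}} = \frac{1}{180176672637 - \frac{383^{2}}{6}} = \frac{1}{180176672637 - \frac{146689}{6}} = \frac{1}{\frac{1081059889133}{6}} = \frac{6}{1081059889133}$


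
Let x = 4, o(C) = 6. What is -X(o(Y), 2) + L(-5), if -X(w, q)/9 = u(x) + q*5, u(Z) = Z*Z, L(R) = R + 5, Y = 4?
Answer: 234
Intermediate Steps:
L(R) = 5 + R
u(Z) = Z**2
X(w, q) = -144 - 45*q (X(w, q) = -9*(4**2 + q*5) = -9*(16 + 5*q) = -144 - 45*q)
-X(o(Y), 2) + L(-5) = -(-144 - 45*2) + (5 - 5) = -(-144 - 90) + 0 = -1*(-234) + 0 = 234 + 0 = 234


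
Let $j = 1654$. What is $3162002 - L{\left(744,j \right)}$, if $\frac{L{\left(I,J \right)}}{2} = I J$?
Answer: $700850$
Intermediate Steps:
$L{\left(I,J \right)} = 2 I J$
$3162002 - L{\left(744,j \right)} = 3162002 - 2 \cdot 744 \cdot 1654 = 3162002 - 2461152 = 700850$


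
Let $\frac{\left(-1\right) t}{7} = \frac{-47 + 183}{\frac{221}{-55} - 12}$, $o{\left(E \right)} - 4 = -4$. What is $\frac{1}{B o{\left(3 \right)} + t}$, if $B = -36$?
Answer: $\frac{881}{52360} \approx 0.016826$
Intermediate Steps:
$o{\left(E \right)} = 0$ ($o{\left(E \right)} = 4 - 4 = 0$)
$t = \frac{52360}{881}$ ($t = - 7 \frac{-47 + 183}{\frac{221}{-55} - 12} = - 7 \frac{136}{221 \left(- \frac{1}{55}\right) - 12} = - 7 \frac{136}{- \frac{221}{55} - 12} = - 7 \frac{136}{- \frac{881}{55}} = - 7 \cdot 136 \left(- \frac{55}{881}\right) = \left(-7\right) \left(- \frac{7480}{881}\right) = \frac{52360}{881} \approx 59.432$)
$\frac{1}{B o{\left(3 \right)} + t} = \frac{1}{\left(-36\right) 0 + \frac{52360}{881}} = \frac{1}{0 + \frac{52360}{881}} = \frac{1}{\frac{52360}{881}} = \frac{881}{52360}$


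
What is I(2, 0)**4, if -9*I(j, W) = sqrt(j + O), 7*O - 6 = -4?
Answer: 256/321489 ≈ 0.00079629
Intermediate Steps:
O = 2/7 (O = 6/7 + (1/7)*(-4) = 6/7 - 4/7 = 2/7 ≈ 0.28571)
I(j, W) = -sqrt(2/7 + j)/9 (I(j, W) = -sqrt(j + 2/7)/9 = -sqrt(2/7 + j)/9)
I(2, 0)**4 = (-sqrt(14 + 49*2)/63)**4 = (-sqrt(14 + 98)/63)**4 = (-4*sqrt(7)/63)**4 = 256/321489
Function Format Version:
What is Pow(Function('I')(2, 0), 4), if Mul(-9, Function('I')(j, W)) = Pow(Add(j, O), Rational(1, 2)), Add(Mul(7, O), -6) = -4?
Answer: Rational(256, 321489) ≈ 0.00079629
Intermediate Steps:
O = Rational(2, 7) (O = Add(Rational(6, 7), Mul(Rational(1, 7), -4)) = Add(Rational(6, 7), Rational(-4, 7)) = Rational(2, 7) ≈ 0.28571)
Function('I')(j, W) = Mul(Rational(-1, 9), Pow(Add(Rational(2, 7), j), Rational(1, 2))) (Function('I')(j, W) = Mul(Rational(-1, 9), Pow(Add(j, Rational(2, 7)), Rational(1, 2))) = Mul(Rational(-1, 9), Pow(Add(Rational(2, 7), j), Rational(1, 2))))
Pow(Function('I')(2, 0), 4) = Pow(Mul(Rational(-1, 63), Pow(Add(14, Mul(49, 2)), Rational(1, 2))), 4) = Pow(Mul(Rational(-1, 63), Pow(Add(14, 98), Rational(1, 2))), 4) = Pow(Mul(Rational(-1, 63), Pow(112, Rational(1, 2))), 4) = Pow(Mul(Rational(-1, 63), Mul(4, Pow(7, Rational(1, 2)))), 4) = Pow(Mul(Rational(-4, 63), Pow(7, Rational(1, 2))), 4) = Rational(256, 321489)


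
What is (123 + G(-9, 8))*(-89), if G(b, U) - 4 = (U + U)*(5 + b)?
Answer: -5607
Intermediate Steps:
G(b, U) = 4 + 2*U*(5 + b) (G(b, U) = 4 + (U + U)*(5 + b) = 4 + (2*U)*(5 + b) = 4 + 2*U*(5 + b))
(123 + G(-9, 8))*(-89) = (123 + (4 + 10*8 + 2*8*(-9)))*(-89) = (123 + (4 + 80 - 144))*(-89) = (123 - 60)*(-89) = 63*(-89) = -5607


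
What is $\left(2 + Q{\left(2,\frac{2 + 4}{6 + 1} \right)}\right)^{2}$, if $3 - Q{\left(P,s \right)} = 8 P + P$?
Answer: $169$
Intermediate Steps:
$Q{\left(P,s \right)} = 3 - 9 P$ ($Q{\left(P,s \right)} = 3 - \left(8 P + P\right) = 3 - 9 P$)
$\left(2 + Q{\left(2,\frac{2 + 4}{6 + 1} \right)}\right)^{2} = \left(2 + \left(3 - 18\right)\right)^{2} = \left(2 - 15\right)^{2} = \left(-13\right)^{2} = 169$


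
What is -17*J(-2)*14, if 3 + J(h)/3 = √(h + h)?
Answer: 2142 - 1428*I ≈ 2142.0 - 1428.0*I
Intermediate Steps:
J(h) = -9 + 3*√2*√h (J(h) = -9 + 3*√(h + h) = -9 + 3*√(2*h) = -9 + 3*(√2*√h) = -9 + 3*√2*√h)
-17*J(-2)*14 = -17*(-9 + 3*√2*√(-2))*14 = -17*(-9 + 3*√2*(I*√2))*14 = -17*(-9 + 6*I)*14 = (153 - 102*I)*14 = 2142 - 1428*I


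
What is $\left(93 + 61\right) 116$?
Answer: $17864$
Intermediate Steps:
$\left(93 + 61\right) 116 = 154 \cdot 116 = 17864$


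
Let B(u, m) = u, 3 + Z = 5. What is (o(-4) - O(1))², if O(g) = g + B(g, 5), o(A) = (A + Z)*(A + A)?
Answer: 196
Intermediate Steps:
Z = 2 (Z = -3 + 5 = 2)
o(A) = 2*A*(2 + A) (o(A) = (A + 2)*(A + A) = (2 + A)*(2*A) = 2*A*(2 + A))
O(g) = 2*g (O(g) = g + g = 2*g)
(o(-4) - O(1))² = (2*(-4)*(2 - 4) - 2)² = (2*(-4)*(-2) - 1*2)² = (16 - 2)² = 14² = 196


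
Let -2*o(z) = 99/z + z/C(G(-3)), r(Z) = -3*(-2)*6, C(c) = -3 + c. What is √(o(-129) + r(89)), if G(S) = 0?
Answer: 8*√430/43 ≈ 3.8579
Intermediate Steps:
r(Z) = 36 (r(Z) = 6*6 = 36)
o(z) = -99/(2*z) + z/6 (o(z) = -(99/z + z/(-3 + 0))/2 = -(99/z + z/(-3))/2 = -(99/z + z*(-⅓))/2 = -(99/z - z/3)/2 = -99/(2*z) + z/6)
√(o(-129) + r(89)) = √((⅙)*(-297 + (-129)²)/(-129) + 36) = √((⅙)*(-1/129)*(-297 + 16641) + 36) = √((⅙)*(-1/129)*16344 + 36) = √(-908/43 + 36) = √(640/43) = 8*√430/43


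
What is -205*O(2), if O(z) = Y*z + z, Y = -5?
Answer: 1640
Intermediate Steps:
O(z) = -4*z (O(z) = -5*z + z = -4*z)
-205*O(2) = -(-820)*2 = -205*(-8) = 1640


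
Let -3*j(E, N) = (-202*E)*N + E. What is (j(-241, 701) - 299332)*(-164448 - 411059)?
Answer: 20156463360359/3 ≈ 6.7188e+12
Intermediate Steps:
j(E, N) = -E/3 + 202*E*N/3 (j(E, N) = -((-202*E)*N + E)/3 = -(-202*E*N + E)/3 = -(E - 202*E*N)/3 = -E/3 + 202*E*N/3)
(j(-241, 701) - 299332)*(-164448 - 411059) = ((1/3)*(-241)*(-1 + 202*701) - 299332)*(-164448 - 411059) = ((1/3)*(-241)*(-1 + 141602) - 299332)*(-575507) = ((1/3)*(-241)*141601 - 299332)*(-575507) = (-34125841/3 - 299332)*(-575507) = -35023837/3*(-575507) = 20156463360359/3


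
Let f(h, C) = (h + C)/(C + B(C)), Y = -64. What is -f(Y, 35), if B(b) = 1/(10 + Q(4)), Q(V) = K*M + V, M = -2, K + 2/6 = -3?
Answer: 1798/2173 ≈ 0.82743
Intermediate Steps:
K = -10/3 (K = -⅓ - 3 = -10/3 ≈ -3.3333)
Q(V) = 20/3 + V (Q(V) = -10/3*(-2) + V = 20/3 + V)
B(b) = 3/62 (B(b) = 1/(10 + (20/3 + 4)) = 1/(10 + 32/3) = 1/(62/3) = 3/62)
f(h, C) = (C + h)/(3/62 + C) (f(h, C) = (h + C)/(C + 3/62) = (C + h)/(3/62 + C))
-f(Y, 35) = -62*(35 - 64)/(3 + 62*35) = -62*(-29)/(3 + 2170) = -62*(-29)/2173 = -1*(-1798/2173) = 1798/2173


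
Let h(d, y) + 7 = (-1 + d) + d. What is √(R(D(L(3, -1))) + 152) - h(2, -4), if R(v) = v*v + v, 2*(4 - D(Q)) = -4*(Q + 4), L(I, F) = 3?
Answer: 4 + √494 ≈ 26.226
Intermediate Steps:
D(Q) = 12 + 2*Q (D(Q) = 4 - (-2)*(Q + 4) = 4 - (-2)*(4 + Q) = 4 - (-16 - 4*Q)/2 = 4 + (8 + 2*Q) = 12 + 2*Q)
R(v) = v + v² (R(v) = v² + v = v + v²)
h(d, y) = -8 + 2*d (h(d, y) = -7 + ((-1 + d) + d) = -7 + (-1 + 2*d) = -8 + 2*d)
√(R(D(L(3, -1))) + 152) - h(2, -4) = √((12 + 2*3)*(1 + (12 + 2*3)) + 152) - (-8 + 2*2) = √((12 + 6)*(1 + (12 + 6)) + 152) - (-8 + 4) = √(18*(1 + 18) + 152) - 1*(-4) = √(18*19 + 152) + 4 = √(342 + 152) + 4 = √494 + 4 = 4 + √494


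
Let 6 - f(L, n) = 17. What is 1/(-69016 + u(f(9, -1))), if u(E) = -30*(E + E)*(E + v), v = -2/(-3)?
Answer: -1/75836 ≈ -1.3186e-5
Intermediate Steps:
f(L, n) = -11 (f(L, n) = 6 - 1*17 = 6 - 17 = -11)
v = ⅔ (v = -2*(-⅓) = ⅔ ≈ 0.66667)
u(E) = -60*E*(⅔ + E) (u(E) = -30*(E + E)*(E + ⅔) = -30*2*E*(⅔ + E) = -60*E*(⅔ + E))
1/(-69016 + u(f(9, -1))) = 1/(-69016 - 20*(-11)*(2 + 3*(-11))) = 1/(-69016 - 20*(-11)*(2 - 33)) = 1/(-69016 - 20*(-11)*(-31)) = 1/(-69016 - 6820) = 1/(-75836) = -1/75836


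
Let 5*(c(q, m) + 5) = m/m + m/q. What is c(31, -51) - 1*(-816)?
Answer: 25137/31 ≈ 810.87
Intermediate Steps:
c(q, m) = -24/5 + m/(5*q) (c(q, m) = -5 + (m/m + m/q)/5 = -5 + (1 + m/q)/5 = -5 + (⅕ + m/(5*q)) = -24/5 + m/(5*q))
c(31, -51) - 1*(-816) = (⅕)*(-51 - 24*31)/31 - 1*(-816) = (⅕)*(1/31)*(-51 - 744) + 816 = (⅕)*(1/31)*(-795) + 816 = -159/31 + 816 = 25137/31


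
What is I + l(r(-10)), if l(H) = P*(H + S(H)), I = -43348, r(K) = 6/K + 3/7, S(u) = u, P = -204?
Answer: -1514732/35 ≈ -43278.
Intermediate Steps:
r(K) = 3/7 + 6/K (r(K) = 6/K + 3*(1/7) = 6/K + 3/7 = 3/7 + 6/K)
l(H) = -408*H (l(H) = -204*(H + H) = -408*H)
I + l(r(-10)) = -43348 - 408*(3/7 + 6/(-10)) = -43348 - 408*(3/7 + 6*(-1/10)) = -43348 - 408*(3/7 - 3/5) = -43348 - 408*(-6/35) = -43348 + 2448/35 = -1514732/35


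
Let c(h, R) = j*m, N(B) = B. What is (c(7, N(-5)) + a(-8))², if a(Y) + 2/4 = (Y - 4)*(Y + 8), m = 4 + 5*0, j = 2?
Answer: 225/4 ≈ 56.250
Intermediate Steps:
m = 4 (m = 4 + 0 = 4)
a(Y) = -½ + (-4 + Y)*(8 + Y) (a(Y) = -½ + (Y - 4)*(Y + 8) = -½ + (-4 + Y)*(8 + Y))
c(h, R) = 8 (c(h, R) = 2*4 = 8)
(c(7, N(-5)) + a(-8))² = (8 + (-65/2 + (-8)² + 4*(-8)))² = (8 + (-65/2 + 64 - 32))² = (8 - ½)² = (15/2)² = 225/4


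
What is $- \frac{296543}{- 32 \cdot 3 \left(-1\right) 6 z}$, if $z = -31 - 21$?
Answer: $\frac{22811}{2304} \approx 9.9006$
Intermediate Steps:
$z = -52$ ($z = -31 - 21 = -52$)
$- \frac{296543}{- 32 \cdot 3 \left(-1\right) 6 z} = - \frac{296543}{- 32 \cdot 3 \left(-1\right) 6 \left(-52\right)} = - \frac{296543}{- 32 \left(\left(-3\right) 6\right) \left(-52\right)} = - \frac{296543}{\left(-32\right) \left(-18\right) \left(-52\right)} = - \frac{296543}{576 \left(-52\right)} = - \frac{296543}{-29952} = \left(-296543\right) \left(- \frac{1}{29952}\right) = \frac{22811}{2304}$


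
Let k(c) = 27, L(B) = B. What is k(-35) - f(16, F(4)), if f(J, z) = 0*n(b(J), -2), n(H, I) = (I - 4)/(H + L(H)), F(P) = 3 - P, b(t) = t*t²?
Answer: 27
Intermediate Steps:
b(t) = t³
n(H, I) = (-4 + I)/(2*H) (n(H, I) = (I - 4)/(H + H) = (-4 + I)/((2*H)) = (-4 + I)*(1/(2*H)) = (-4 + I)/(2*H))
f(J, z) = 0 (f(J, z) = 0*((-4 - 2)/(2*(J³))) = 0*((½)*(-6)/J³) = 0*(-3/J³) = 0)
k(-35) - f(16, F(4)) = 27 - 1*0 = 27 + 0 = 27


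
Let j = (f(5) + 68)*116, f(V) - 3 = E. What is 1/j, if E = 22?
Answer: 1/10788 ≈ 9.2696e-5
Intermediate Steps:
f(V) = 25 (f(V) = 3 + 22 = 25)
j = 10788 (j = (25 + 68)*116 = 93*116 = 10788)
1/j = 1/10788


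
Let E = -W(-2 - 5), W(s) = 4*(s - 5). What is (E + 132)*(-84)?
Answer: -15120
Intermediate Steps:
W(s) = -20 + 4*s (W(s) = 4*(-5 + s) = -20 + 4*s)
E = 48 (E = -(-20 + 4*(-2 - 5)) = -(-20 + 4*(-7)) = -(-20 - 28) = -1*(-48) = 48)
(E + 132)*(-84) = (48 + 132)*(-84) = 180*(-84) = -15120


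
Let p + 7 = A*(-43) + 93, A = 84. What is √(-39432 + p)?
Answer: I*√42958 ≈ 207.26*I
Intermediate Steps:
p = -3526 (p = -7 + (84*(-43) + 93) = -7 + (-3612 + 93) = -7 - 3519 = -3526)
√(-39432 + p) = √(-39432 - 3526) = √(-42958) = I*√42958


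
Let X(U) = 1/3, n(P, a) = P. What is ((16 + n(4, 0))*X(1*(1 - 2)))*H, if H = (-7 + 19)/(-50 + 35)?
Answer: -16/3 ≈ -5.3333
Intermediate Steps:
X(U) = ⅓
H = -⅘ (H = 12/(-15) = 12*(-1/15) = -⅘ ≈ -0.80000)
((16 + n(4, 0))*X(1*(1 - 2)))*H = ((16 + 4)*(⅓))*(-⅘) = (20*(⅓))*(-⅘) = (20/3)*(-⅘) = -16/3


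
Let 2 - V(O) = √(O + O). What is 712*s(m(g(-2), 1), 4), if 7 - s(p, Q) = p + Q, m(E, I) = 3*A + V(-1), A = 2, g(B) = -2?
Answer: -3560 + 712*I*√2 ≈ -3560.0 + 1006.9*I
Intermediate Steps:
V(O) = 2 - √2*√O (V(O) = 2 - √(O + O) = 2 - √(2*O) = 2 - √2*√O)
m(E, I) = 8 - I*√2 (m(E, I) = 3*2 + (2 - √2*√(-1)) = 6 + (2 - √2*I) = 6 + (2 - I*√2) = 8 - I*√2)
s(p, Q) = 7 - Q - p (s(p, Q) = 7 - (p + Q) = 7 - (Q + p) = 7 + (-Q - p) = 7 - Q - p)
712*s(m(g(-2), 1), 4) = 712*(7 - 1*4 - (8 - I*√2)) = 712*(7 - 4 + (-8 + I*√2)) = 712*(-5 + I*√2) = -3560 + 712*I*√2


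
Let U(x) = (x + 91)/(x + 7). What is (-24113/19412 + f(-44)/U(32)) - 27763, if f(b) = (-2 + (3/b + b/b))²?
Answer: -10694972339235/385211728 ≈ -27764.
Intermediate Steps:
f(b) = (-1 + 3/b)² (f(b) = (-2 + (3/b + 1))² = (-2 + (1 + 3/b))² = (-1 + 3/b)²)
U(x) = (91 + x)/(7 + x)
(-24113/19412 + f(-44)/U(32)) - 27763 = (-24113/19412 + ((-3 - 44)²/(-44)²)/(((91 + 32)/(7 + 32)))) - 27763 = (-24113*1/19412 + ((1/1936)*(-47)²)/((123/39))) - 27763 = (-24113/19412 + ((1/1936)*2209)/(((1/39)*123))) - 27763 = (-24113/19412 + 2209/(1936*(41/13))) - 27763 = (-24113/19412 + (2209/1936)*(13/41)) - 27763 = (-24113/19412 + 28717/79376) - 27763 = -339134771/385211728 - 27763 = -10694972339235/385211728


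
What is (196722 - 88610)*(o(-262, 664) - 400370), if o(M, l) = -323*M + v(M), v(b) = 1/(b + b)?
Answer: -4471778734996/131 ≈ -3.4136e+10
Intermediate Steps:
v(b) = 1/(2*b)
o(M, l) = 1/(2*M) - 323*M (o(M, l) = -323*M + 1/(2*M) = 1/(2*M) - 323*M)
(196722 - 88610)*(o(-262, 664) - 400370) = (196722 - 88610)*(((½)/(-262) - 323*(-262)) - 400370) = 108112*(((½)*(-1/262) + 84626) - 400370) = 108112*((-1/524 + 84626) - 400370) = 108112*(44344023/524 - 400370) = 108112*(-165449857/524) = -4471778734996/131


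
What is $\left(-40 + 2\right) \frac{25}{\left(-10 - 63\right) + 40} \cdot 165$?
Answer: $4750$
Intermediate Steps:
$\left(-40 + 2\right) \frac{25}{\left(-10 - 63\right) + 40} \cdot 165 = - 38 \frac{25}{-73 + 40} \cdot 165 = - 38 \frac{25}{-33} \cdot 165 = - 38 \cdot 25 \left(- \frac{1}{33}\right) 165 = \left(-38\right) \left(- \frac{25}{33}\right) 165 = \frac{950}{33} \cdot 165 = 4750$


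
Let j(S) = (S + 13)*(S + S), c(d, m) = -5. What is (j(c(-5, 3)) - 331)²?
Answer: 168921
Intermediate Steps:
j(S) = 2*S*(13 + S) (j(S) = (13 + S)*(2*S) = 2*S*(13 + S))
(j(c(-5, 3)) - 331)² = (2*(-5)*(13 - 5) - 331)² = (2*(-5)*8 - 331)² = (-80 - 331)² = (-411)² = 168921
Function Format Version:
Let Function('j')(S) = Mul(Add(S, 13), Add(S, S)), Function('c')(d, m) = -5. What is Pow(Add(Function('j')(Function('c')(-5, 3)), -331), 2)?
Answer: 168921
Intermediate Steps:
Function('j')(S) = Mul(2, S, Add(13, S)) (Function('j')(S) = Mul(Add(13, S), Mul(2, S)) = Mul(2, S, Add(13, S)))
Pow(Add(Function('j')(Function('c')(-5, 3)), -331), 2) = Pow(Add(Mul(2, -5, Add(13, -5)), -331), 2) = Pow(Add(Mul(2, -5, 8), -331), 2) = Pow(Add(-80, -331), 2) = Pow(-411, 2) = 168921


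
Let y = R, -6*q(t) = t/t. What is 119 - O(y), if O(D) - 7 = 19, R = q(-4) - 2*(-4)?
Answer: 93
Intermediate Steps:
q(t) = -⅙ (q(t) = -t/(6*t) = -⅙*1 = -⅙)
R = 47/6 (R = -⅙ - 2*(-4) = -⅙ + 8 = 47/6 ≈ 7.8333)
y = 47/6 ≈ 7.8333
O(D) = 26 (O(D) = 7 + 19 = 26)
119 - O(y) = 119 - 1*26 = 119 - 26 = 93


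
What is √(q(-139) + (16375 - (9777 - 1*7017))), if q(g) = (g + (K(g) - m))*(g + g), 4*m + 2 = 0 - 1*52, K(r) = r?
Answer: √87146 ≈ 295.21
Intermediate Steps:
m = -27/2 (m = -½ + (0 - 1*52)/4 = -½ + (0 - 52)/4 = -½ + (¼)*(-52) = -½ - 13 = -27/2 ≈ -13.500)
q(g) = 2*g*(27/2 + 2*g) (q(g) = (g + (g - 1*(-27/2)))*(g + g) = (g + (g + 27/2))*(2*g) = (g + (27/2 + g))*(2*g) = (27/2 + 2*g)*(2*g) = 2*g*(27/2 + 2*g))
√(q(-139) + (16375 - (9777 - 1*7017))) = √(-139*(27 + 4*(-139)) + (16375 - (9777 - 1*7017))) = √(-139*(27 - 556) + (16375 - (9777 - 7017))) = √(-139*(-529) + (16375 - 1*2760)) = √(73531 + (16375 - 2760)) = √(73531 + 13615) = √87146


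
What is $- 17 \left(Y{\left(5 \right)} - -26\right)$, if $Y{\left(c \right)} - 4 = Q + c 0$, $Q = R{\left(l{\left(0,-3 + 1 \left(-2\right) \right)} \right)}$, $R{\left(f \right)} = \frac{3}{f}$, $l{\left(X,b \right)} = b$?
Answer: $- \frac{2499}{5} \approx -499.8$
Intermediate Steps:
$Q = - \frac{3}{5}$ ($Q = \frac{3}{-3 + 1 \left(-2\right)} = \frac{3}{-3 - 2} = \frac{3}{-5} = 3 \left(- \frac{1}{5}\right) = - \frac{3}{5} \approx -0.6$)
$Y{\left(c \right)} = \frac{17}{5}$ ($Y{\left(c \right)} = 4 + \left(- \frac{3}{5} + c 0\right) = 4 + \left(- \frac{3}{5} + 0\right) = 4 - \frac{3}{5} = \frac{17}{5}$)
$- 17 \left(Y{\left(5 \right)} - -26\right) = - 17 \left(\frac{17}{5} - -26\right) = - 17 \left(\frac{17}{5} + 26\right) = \left(-17\right) \frac{147}{5} = - \frac{2499}{5}$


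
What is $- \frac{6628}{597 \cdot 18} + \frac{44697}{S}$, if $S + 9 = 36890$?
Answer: $\frac{117933347}{198161613} \approx 0.59514$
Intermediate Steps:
$S = 36881$ ($S = -9 + 36890 = 36881$)
$- \frac{6628}{597 \cdot 18} + \frac{44697}{S} = - \frac{6628}{597 \cdot 18} + \frac{44697}{36881} = - \frac{6628}{10746} + 44697 \cdot \frac{1}{36881} = \left(-6628\right) \frac{1}{10746} + \frac{44697}{36881} = - \frac{3314}{5373} + \frac{44697}{36881} = \frac{117933347}{198161613}$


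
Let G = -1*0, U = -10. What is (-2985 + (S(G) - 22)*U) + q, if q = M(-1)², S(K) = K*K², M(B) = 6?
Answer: -2729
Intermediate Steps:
G = 0
S(K) = K³
q = 36 (q = 6² = 36)
(-2985 + (S(G) - 22)*U) + q = (-2985 + (0³ - 22)*(-10)) + 36 = (-2985 + (0 - 22)*(-10)) + 36 = (-2985 - 22*(-10)) + 36 = (-2985 + 220) + 36 = -2765 + 36 = -2729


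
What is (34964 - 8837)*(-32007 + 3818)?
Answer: -736494003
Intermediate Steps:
(34964 - 8837)*(-32007 + 3818) = 26127*(-28189) = -736494003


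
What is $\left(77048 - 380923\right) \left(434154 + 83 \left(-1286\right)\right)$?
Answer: $-99493537000$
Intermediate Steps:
$\left(77048 - 380923\right) \left(434154 + 83 \left(-1286\right)\right) = - 303875 \left(434154 - 106738\right) = \left(-303875\right) 327416 = -99493537000$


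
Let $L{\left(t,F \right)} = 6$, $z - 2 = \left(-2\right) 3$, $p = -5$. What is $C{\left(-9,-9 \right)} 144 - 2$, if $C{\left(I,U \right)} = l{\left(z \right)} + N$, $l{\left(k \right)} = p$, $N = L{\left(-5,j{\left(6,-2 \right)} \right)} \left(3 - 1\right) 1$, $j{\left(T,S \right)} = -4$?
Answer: $1006$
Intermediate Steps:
$z = -4$ ($z = 2 - 6 = -4$)
$N = 12$ ($N = 6 \left(3 - 1\right) 1 = 6 \cdot 2 \cdot 1 = 12 \cdot 1 = 12$)
$l{\left(k \right)} = -5$
$C{\left(I,U \right)} = 7$ ($C{\left(I,U \right)} = -5 + 12 = 7$)
$C{\left(-9,-9 \right)} 144 - 2 = 7 \cdot 144 - 2 = 1008 - 2 = 1006$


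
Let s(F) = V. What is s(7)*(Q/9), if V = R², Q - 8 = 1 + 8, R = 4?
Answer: 272/9 ≈ 30.222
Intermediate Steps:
Q = 17 (Q = 8 + (1 + 8) = 8 + 9 = 17)
V = 16 (V = 4² = 16)
s(F) = 16
s(7)*(Q/9) = 16*(17/9) = 272/9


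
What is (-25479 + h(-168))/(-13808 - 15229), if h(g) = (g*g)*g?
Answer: 1589037/9679 ≈ 164.17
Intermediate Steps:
h(g) = g³ (h(g) = g²*g = g³)
(-25479 + h(-168))/(-13808 - 15229) = (-25479 + (-168)³)/(-13808 - 15229) = (-25479 - 4741632)/(-29037) = -4767111*(-1/29037) = 1589037/9679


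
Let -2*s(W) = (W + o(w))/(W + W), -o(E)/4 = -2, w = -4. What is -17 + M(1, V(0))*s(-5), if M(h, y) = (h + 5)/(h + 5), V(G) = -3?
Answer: -337/20 ≈ -16.850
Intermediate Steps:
o(E) = 8 (o(E) = -4*(-2) = 8)
M(h, y) = 1 (M(h, y) = (5 + h)/(5 + h) = 1)
s(W) = -(8 + W)/(4*W) (s(W) = -(W + 8)/(2*(W + W)) = -(8 + W)/(2*(2*W)) = -(8 + W)*1/(2*W)/2 = -(8 + W)/(4*W))
-17 + M(1, V(0))*s(-5) = -17 + 1*((1/4)*(-8 - 1*(-5))/(-5)) = -17 + 1*((1/4)*(-1/5)*(-8 + 5)) = -17 + 1*((1/4)*(-1/5)*(-3)) = -17 + 1*(3/20) = -17 + 3/20 = -337/20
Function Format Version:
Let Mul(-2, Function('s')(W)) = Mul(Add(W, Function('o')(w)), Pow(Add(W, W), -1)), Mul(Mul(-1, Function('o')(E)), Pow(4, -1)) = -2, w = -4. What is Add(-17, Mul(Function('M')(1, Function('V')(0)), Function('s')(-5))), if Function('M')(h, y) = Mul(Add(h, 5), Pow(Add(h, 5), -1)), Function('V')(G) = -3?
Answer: Rational(-337, 20) ≈ -16.850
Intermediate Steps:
Function('o')(E) = 8 (Function('o')(E) = Mul(-4, -2) = 8)
Function('M')(h, y) = 1 (Function('M')(h, y) = Mul(Add(5, h), Pow(Add(5, h), -1)) = 1)
Function('s')(W) = Mul(Rational(-1, 4), Pow(W, -1), Add(8, W)) (Function('s')(W) = Mul(Rational(-1, 2), Mul(Add(W, 8), Pow(Add(W, W), -1))) = Mul(Rational(-1, 2), Mul(Add(8, W), Pow(Mul(2, W), -1))) = Mul(Rational(-1, 2), Mul(Add(8, W), Mul(Rational(1, 2), Pow(W, -1)))) = Mul(Rational(-1, 2), Mul(Rational(1, 2), Pow(W, -1), Add(8, W))) = Mul(Rational(-1, 4), Pow(W, -1), Add(8, W)))
Add(-17, Mul(Function('M')(1, Function('V')(0)), Function('s')(-5))) = Add(-17, Mul(1, Mul(Rational(1, 4), Pow(-5, -1), Add(-8, Mul(-1, -5))))) = Add(-17, Mul(1, Mul(Rational(1, 4), Rational(-1, 5), Add(-8, 5)))) = Add(-17, Mul(1, Mul(Rational(1, 4), Rational(-1, 5), -3))) = Add(-17, Mul(1, Rational(3, 20))) = Add(-17, Rational(3, 20)) = Rational(-337, 20)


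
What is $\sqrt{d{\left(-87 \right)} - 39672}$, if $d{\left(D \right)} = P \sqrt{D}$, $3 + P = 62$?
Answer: $\sqrt{-39672 + 59 i \sqrt{87}} \approx 1.381 + 199.18 i$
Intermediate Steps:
$P = 59$ ($P = -3 + 62 = 59$)
$d{\left(D \right)} = 59 \sqrt{D}$
$\sqrt{d{\left(-87 \right)} - 39672} = \sqrt{59 \sqrt{-87} - 39672} = \sqrt{59 i \sqrt{87} - 39672} = \sqrt{-39672 + 59 i \sqrt{87}}$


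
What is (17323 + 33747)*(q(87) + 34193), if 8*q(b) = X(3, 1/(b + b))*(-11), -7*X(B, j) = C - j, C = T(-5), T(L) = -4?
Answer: 8507468499875/4872 ≈ 1.7462e+9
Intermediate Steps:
C = -4
X(B, j) = 4/7 + j/7 (X(B, j) = -(-4 - j)/7 = 4/7 + j/7)
q(b) = -11/14 - 11/(112*b) (q(b) = ((4/7 + 1/(7*(b + b)))*(-11))/8 = ((4/7 + 1/(7*((2*b))))*(-11))/8 = ((4/7 + (1/(2*b))/7)*(-11))/8 = ((4/7 + 1/(14*b))*(-11))/8 = (-44/7 - 11/(14*b))/8 = -11/14 - 11/(112*b))
(17323 + 33747)*(q(87) + 34193) = (17323 + 33747)*((11/112)*(-1 - 8*87)/87 + 34193) = 51070*((11/112)*(1/87)*(-1 - 696) + 34193) = 51070*((11/112)*(1/87)*(-697) + 34193) = 51070*(-7667/9744 + 34193) = 51070*(333168925/9744) = 8507468499875/4872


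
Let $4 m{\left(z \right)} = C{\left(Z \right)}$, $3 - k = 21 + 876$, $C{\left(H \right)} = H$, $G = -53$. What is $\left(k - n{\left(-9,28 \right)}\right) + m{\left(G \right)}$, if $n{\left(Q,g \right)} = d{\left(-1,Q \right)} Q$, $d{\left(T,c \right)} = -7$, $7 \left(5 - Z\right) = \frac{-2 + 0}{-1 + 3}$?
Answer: $- \frac{6690}{7} \approx -955.71$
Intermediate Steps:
$Z = \frac{36}{7}$ ($Z = 5 - \frac{\left(-2 + 0\right) \frac{1}{-1 + 3}}{7} = 5 - \frac{\left(-2\right) \frac{1}{2}}{7} = 5 - - \frac{1}{7} = 5 + \frac{1}{7} = \frac{36}{7} \approx 5.1429$)
$k = -894$ ($k = 3 - \left(21 + 876\right) = 3 - 897 = -894$)
$m{\left(z \right)} = \frac{9}{7}$ ($m{\left(z \right)} = \frac{1}{4} \cdot \frac{36}{7} = \frac{9}{7}$)
$n{\left(Q,g \right)} = - 7 Q$
$\left(k - n{\left(-9,28 \right)}\right) + m{\left(G \right)} = \left(-894 - \left(-7\right) \left(-9\right)\right) + \frac{9}{7} = \left(-894 - 63\right) + \frac{9}{7} = -957 + \frac{9}{7} = - \frac{6690}{7}$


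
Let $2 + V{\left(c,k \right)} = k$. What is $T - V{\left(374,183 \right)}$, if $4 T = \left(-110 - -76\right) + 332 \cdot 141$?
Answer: $\frac{23027}{2} \approx 11514.0$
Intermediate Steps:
$V{\left(c,k \right)} = -2 + k$
$T = \frac{23389}{2}$ ($T = \frac{\left(-110 - -76\right) + 332 \cdot 141}{4} = \frac{\left(-110 + 76\right) + 46812}{4} = \frac{-34 + 46812}{4} = \frac{1}{4} \cdot 46778 = \frac{23389}{2} \approx 11695.0$)
$T - V{\left(374,183 \right)} = \frac{23389}{2} - \left(-2 + 183\right) = \frac{23389}{2} - 181 = \frac{23027}{2}$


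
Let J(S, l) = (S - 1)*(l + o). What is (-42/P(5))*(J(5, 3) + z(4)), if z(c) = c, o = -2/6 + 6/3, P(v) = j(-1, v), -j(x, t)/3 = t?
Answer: 952/15 ≈ 63.467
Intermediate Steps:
j(x, t) = -3*t
P(v) = -3*v
o = 5/3 (o = -2*⅙ + 6*(⅓) = -⅓ + 2 = 5/3 ≈ 1.6667)
J(S, l) = (-1 + S)*(5/3 + l) (J(S, l) = (S - 1)*(l + 5/3) = (-1 + S)*(5/3 + l))
(-42/P(5))*(J(5, 3) + z(4)) = (-42/((-3*5)))*((-5/3 - 1*3 + (5/3)*5 + 5*3) + 4) = (-42/(-15))*((-5/3 - 3 + 25/3 + 15) + 4) = (-42*(-1/15))*(56/3 + 4) = (14/5)*(68/3) = 952/15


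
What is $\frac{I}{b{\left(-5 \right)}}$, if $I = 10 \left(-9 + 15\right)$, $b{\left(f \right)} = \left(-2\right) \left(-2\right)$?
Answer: $15$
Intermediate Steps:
$b{\left(f \right)} = 4$
$I = 60$ ($I = 10 \cdot 6 = 60$)
$\frac{I}{b{\left(-5 \right)}} = \frac{1}{4} \cdot 60 = 15$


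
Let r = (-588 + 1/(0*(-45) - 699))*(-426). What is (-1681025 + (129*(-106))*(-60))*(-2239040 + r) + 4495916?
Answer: 398738024685718/233 ≈ 1.7113e+12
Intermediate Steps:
r = 58363846/233 (r = (-588 + 1/(0 - 699))*(-426) = (-588 + 1/(-699))*(-426) = (-588 - 1/699)*(-426) = -411013/699*(-426) = 58363846/233 ≈ 2.5049e+5)
(-1681025 + (129*(-106))*(-60))*(-2239040 + r) + 4495916 = (-1681025 + (129*(-106))*(-60))*(-2239040 + 58363846/233) + 4495916 = (-1681025 - 13674*(-60))*(-463332474/233) + 4495916 = (-1681025 + 820440)*(-463332474/233) + 4495916 = -860585*(-463332474/233) + 4495916 = 398736977137290/233 + 4495916 = 398738024685718/233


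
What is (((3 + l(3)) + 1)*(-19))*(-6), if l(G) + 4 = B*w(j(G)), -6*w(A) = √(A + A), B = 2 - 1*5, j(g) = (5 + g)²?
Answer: 456*√2 ≈ 644.88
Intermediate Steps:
B = -3 (B = 2 - 5 = -3)
w(A) = -√2*√A/6 (w(A) = -√(A + A)/6 = -√2*√A/6)
l(G) = -4 + √2*√((5 + G)²)/2 (l(G) = -4 - (-1)*√2*√((5 + G)²)/2 = -4 + √2*√((5 + G)²)/2)
(((3 + l(3)) + 1)*(-19))*(-6) = (((3 + (-4 + √2*√((5 + 3)²)/2)) + 1)*(-19))*(-6) = (((3 + (-4 + √2*√(8²)/2)) + 1)*(-19))*(-6) = (((3 + (-4 + √2*√64/2)) + 1)*(-19))*(-6) = (((3 + (-4 + (½)*√2*8)) + 1)*(-19))*(-6) = (((3 + (-4 + 4*√2)) + 1)*(-19))*(-6) = (((-1 + 4*√2) + 1)*(-19))*(-6) = ((4*√2)*(-19))*(-6) = -76*√2*(-6) = 456*√2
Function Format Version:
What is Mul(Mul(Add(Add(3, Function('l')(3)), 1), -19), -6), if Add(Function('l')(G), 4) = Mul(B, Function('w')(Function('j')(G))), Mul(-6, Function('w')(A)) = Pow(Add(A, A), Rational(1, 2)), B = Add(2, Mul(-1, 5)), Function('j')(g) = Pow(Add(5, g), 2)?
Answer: Mul(456, Pow(2, Rational(1, 2))) ≈ 644.88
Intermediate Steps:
B = -3 (B = Add(2, -5) = -3)
Function('w')(A) = Mul(Rational(-1, 6), Pow(2, Rational(1, 2)), Pow(A, Rational(1, 2))) (Function('w')(A) = Mul(Rational(-1, 6), Pow(Add(A, A), Rational(1, 2))) = Mul(Rational(-1, 6), Pow(Mul(2, A), Rational(1, 2))) = Mul(Rational(-1, 6), Mul(Pow(2, Rational(1, 2)), Pow(A, Rational(1, 2)))) = Mul(Rational(-1, 6), Pow(2, Rational(1, 2)), Pow(A, Rational(1, 2))))
Function('l')(G) = Add(-4, Mul(Rational(1, 2), Pow(2, Rational(1, 2)), Pow(Pow(Add(5, G), 2), Rational(1, 2)))) (Function('l')(G) = Add(-4, Mul(-3, Mul(Rational(-1, 6), Pow(2, Rational(1, 2)), Pow(Pow(Add(5, G), 2), Rational(1, 2))))) = Add(-4, Mul(Rational(1, 2), Pow(2, Rational(1, 2)), Pow(Pow(Add(5, G), 2), Rational(1, 2)))))
Mul(Mul(Add(Add(3, Function('l')(3)), 1), -19), -6) = Mul(Mul(Add(Add(3, Add(-4, Mul(Rational(1, 2), Pow(2, Rational(1, 2)), Pow(Pow(Add(5, 3), 2), Rational(1, 2))))), 1), -19), -6) = Mul(Mul(Add(Add(3, Add(-4, Mul(Rational(1, 2), Pow(2, Rational(1, 2)), Pow(Pow(8, 2), Rational(1, 2))))), 1), -19), -6) = Mul(Mul(Add(Add(3, Add(-4, Mul(Rational(1, 2), Pow(2, Rational(1, 2)), Pow(64, Rational(1, 2))))), 1), -19), -6) = Mul(Mul(Add(Add(3, Add(-4, Mul(Rational(1, 2), Pow(2, Rational(1, 2)), 8))), 1), -19), -6) = Mul(Mul(Add(Add(3, Add(-4, Mul(4, Pow(2, Rational(1, 2))))), 1), -19), -6) = Mul(Mul(Add(Add(-1, Mul(4, Pow(2, Rational(1, 2)))), 1), -19), -6) = Mul(Mul(Mul(4, Pow(2, Rational(1, 2))), -19), -6) = Mul(Mul(-76, Pow(2, Rational(1, 2))), -6) = Mul(456, Pow(2, Rational(1, 2)))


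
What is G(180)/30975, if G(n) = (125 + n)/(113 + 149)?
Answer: 61/1623090 ≈ 3.7583e-5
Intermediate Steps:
G(n) = 125/262 + n/262 (G(n) = (125 + n)/262 = (125 + n)*(1/262) = 125/262 + n/262)
G(180)/30975 = (125/262 + (1/262)*180)/30975 = (125/262 + 90/131)*(1/30975) = (305/262)*(1/30975) = 61/1623090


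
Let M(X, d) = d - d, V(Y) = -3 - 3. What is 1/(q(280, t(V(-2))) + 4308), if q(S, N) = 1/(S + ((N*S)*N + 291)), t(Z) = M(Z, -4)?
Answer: 571/2459869 ≈ 0.00023213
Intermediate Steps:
V(Y) = -6
M(X, d) = 0
t(Z) = 0
q(S, N) = 1/(291 + S + S*N**2) (q(S, N) = 1/(S + (S*N**2 + 291)) = 1/(S + (291 + S*N**2)) = 1/(291 + S + S*N**2))
1/(q(280, t(V(-2))) + 4308) = 1/(1/(291 + 280 + 280*0**2) + 4308) = 1/(1/(291 + 280 + 280*0) + 4308) = 1/(1/(291 + 280 + 0) + 4308) = 1/(1/571 + 4308) = 1/(2459869/571) = 571/2459869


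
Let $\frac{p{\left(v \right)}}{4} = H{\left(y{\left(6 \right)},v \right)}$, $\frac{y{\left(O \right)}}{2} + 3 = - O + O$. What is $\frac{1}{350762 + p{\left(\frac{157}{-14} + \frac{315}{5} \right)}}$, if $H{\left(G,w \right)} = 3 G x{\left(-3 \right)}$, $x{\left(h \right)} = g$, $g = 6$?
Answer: $\frac{1}{350330} \approx 2.8545 \cdot 10^{-6}$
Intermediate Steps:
$x{\left(h \right)} = 6$
$y{\left(O \right)} = -6$ ($y{\left(O \right)} = -6 + 2 \left(- O + O\right) = -6 + 2 \cdot 0 = -6 + 0 = -6$)
$H{\left(G,w \right)} = 18 G$ ($H{\left(G,w \right)} = 3 G 6 = 18 G$)
$p{\left(v \right)} = -432$ ($p{\left(v \right)} = 4 \cdot 18 \left(-6\right) = 4 \left(-108\right) = -432$)
$\frac{1}{350762 + p{\left(\frac{157}{-14} + \frac{315}{5} \right)}} = \frac{1}{350762 - 432} = \frac{1}{350330}$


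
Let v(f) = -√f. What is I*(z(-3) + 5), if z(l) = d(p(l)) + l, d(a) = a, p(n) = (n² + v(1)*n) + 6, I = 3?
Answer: 60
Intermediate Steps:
p(n) = 6 + n² - n (p(n) = (n² + (-√1)*n) + 6 = (n² + (-1*1)*n) + 6 = (n² - n) + 6 = 6 + n² - n)
z(l) = 6 + l² (z(l) = (6 + l² - l) + l = 6 + l²)
I*(z(-3) + 5) = 3*((6 + (-3)²) + 5) = 3*((6 + 9) + 5) = 3*(15 + 5) = 3*20 = 60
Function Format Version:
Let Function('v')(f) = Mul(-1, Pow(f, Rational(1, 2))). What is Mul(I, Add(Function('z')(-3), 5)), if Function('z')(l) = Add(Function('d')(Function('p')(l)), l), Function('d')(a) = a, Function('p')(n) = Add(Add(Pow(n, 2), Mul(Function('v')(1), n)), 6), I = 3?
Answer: 60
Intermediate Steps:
Function('p')(n) = Add(6, Pow(n, 2), Mul(-1, n)) (Function('p')(n) = Add(Add(Pow(n, 2), Mul(Mul(-1, Pow(1, Rational(1, 2))), n)), 6) = Add(Add(Pow(n, 2), Mul(Mul(-1, 1), n)), 6) = Add(Add(Pow(n, 2), Mul(-1, n)), 6) = Add(6, Pow(n, 2), Mul(-1, n)))
Function('z')(l) = Add(6, Pow(l, 2)) (Function('z')(l) = Add(Add(6, Pow(l, 2), Mul(-1, l)), l) = Add(6, Pow(l, 2)))
Mul(I, Add(Function('z')(-3), 5)) = Mul(3, Add(Add(6, Pow(-3, 2)), 5)) = Mul(3, Add(Add(6, 9), 5)) = Mul(3, Add(15, 5)) = Mul(3, 20) = 60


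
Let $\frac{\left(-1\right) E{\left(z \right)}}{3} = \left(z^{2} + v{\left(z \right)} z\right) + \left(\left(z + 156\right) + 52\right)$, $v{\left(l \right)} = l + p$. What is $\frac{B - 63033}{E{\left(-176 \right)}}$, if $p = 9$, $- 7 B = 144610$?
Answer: $\frac{585841}{1268400} \approx 0.46187$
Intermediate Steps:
$B = - \frac{144610}{7}$ ($B = \left(- \frac{1}{7}\right) 144610 = - \frac{144610}{7} \approx -20659.0$)
$v{\left(l \right)} = 9 + l$ ($v{\left(l \right)} = l + 9 = 9 + l$)
$E{\left(z \right)} = -624 - 3 z - 3 z^{2} - 3 z \left(9 + z\right)$ ($E{\left(z \right)} = - 3 \left(\left(z^{2} + \left(9 + z\right) z\right) + \left(\left(z + 156\right) + 52\right)\right) = - 3 \left(\left(z^{2} + z \left(9 + z\right)\right) + \left(\left(156 + z\right) + 52\right)\right) = - 3 \left(\left(z^{2} + z \left(9 + z\right)\right) + \left(208 + z\right)\right) = - 3 \left(208 + z + z^{2} + z \left(9 + z\right)\right) = -624 - 3 z - 3 z^{2} - 3 z \left(9 + z\right)$)
$\frac{B - 63033}{E{\left(-176 \right)}} = \frac{- \frac{144610}{7} - 63033}{-624 - -5280 - 6 \left(-176\right)^{2}} = \frac{- \frac{144610}{7} - 63033}{-624 + 5280 - 185856} = - \frac{585841}{7 \left(-624 + 5280 - 185856\right)} = - \frac{585841}{7 \left(-181200\right)} = \left(- \frac{585841}{7}\right) \left(- \frac{1}{181200}\right) = \frac{585841}{1268400}$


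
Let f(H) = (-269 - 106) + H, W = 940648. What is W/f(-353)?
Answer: -117581/91 ≈ -1292.1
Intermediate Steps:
f(H) = -375 + H
W/f(-353) = 940648/(-375 - 353) = 940648/(-728) = 940648*(-1/728) = -117581/91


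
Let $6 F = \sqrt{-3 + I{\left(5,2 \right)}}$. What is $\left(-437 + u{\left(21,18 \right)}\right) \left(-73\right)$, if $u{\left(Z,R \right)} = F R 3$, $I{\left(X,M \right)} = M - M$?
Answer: $31901 - 657 i \sqrt{3} \approx 31901.0 - 1138.0 i$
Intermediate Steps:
$I{\left(X,M \right)} = 0$
$F = \frac{i \sqrt{3}}{6}$ ($F = \frac{\sqrt{-3 + 0}}{6} = \frac{\sqrt{-3}}{6} = \frac{i \sqrt{3}}{6} \approx 0.28868 i$)
$u{\left(Z,R \right)} = \frac{i R \sqrt{3}}{2}$ ($u{\left(Z,R \right)} = \frac{i \sqrt{3}}{6} R 3 = \frac{i R \sqrt{3}}{6} \cdot 3 = \frac{i R \sqrt{3}}{2}$)
$\left(-437 + u{\left(21,18 \right)}\right) \left(-73\right) = \left(-437 + \frac{1}{2} i 18 \sqrt{3}\right) \left(-73\right) = \left(-437 + 9 i \sqrt{3}\right) \left(-73\right) = 31901 - 657 i \sqrt{3}$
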